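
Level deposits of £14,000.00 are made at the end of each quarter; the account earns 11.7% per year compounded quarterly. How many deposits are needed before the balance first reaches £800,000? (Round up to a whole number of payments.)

Periodic rate r = 0.117/4 per quarter; n is counted in quarters.
Ordinary annuity FV: 800,000 = 14,000 × [((1+r)^n − 1)/r].
(1+r)^n = 1 + 800,000 × r / 14,000, so n = ln(1 + 800,000·r/14,000) / ln(1+r) = 34.08.
Round up to a whole number of payments: n = 35.

35 payments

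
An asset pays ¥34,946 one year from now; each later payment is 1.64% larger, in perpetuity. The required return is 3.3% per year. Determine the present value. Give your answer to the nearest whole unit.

¥2,105,181

Periodic rate r = 0.033 per year.
Growing perpetuity (Gordon): PV = PMT₁ / (r − g) = 34,946 / (r − 0.0164) = ¥2,105,181.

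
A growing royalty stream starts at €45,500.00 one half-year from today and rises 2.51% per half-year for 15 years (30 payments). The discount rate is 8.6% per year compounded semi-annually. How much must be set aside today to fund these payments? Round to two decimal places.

€1,029,675.47

Periodic rate r = 0.086/2 per half-year; n is counted in half-years.
Growing ordinary annuity: PV = PMT₁ × [1 − ((1+g)/(1+r))^n] / (r − g) = 45,500 × [1 − ((1+0.0251)/(1+r))^30] / (r − 0.0251) = €1,029,675.47.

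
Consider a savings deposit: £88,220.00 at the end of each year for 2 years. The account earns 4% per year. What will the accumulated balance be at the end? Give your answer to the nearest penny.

£179,968.80

This is an ordinary annuity: 2 deposits of £88,220.00 at the end of each year.
Periodic rate r = 0.04 per year.
FV = PMT × [((1+r)^n − 1)/r] = 88,220 × [(1+r)^2 − 1] / r = £179,968.80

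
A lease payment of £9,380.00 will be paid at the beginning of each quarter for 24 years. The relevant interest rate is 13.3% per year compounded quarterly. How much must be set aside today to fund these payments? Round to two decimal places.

£278,869.98

This is an annuity due: 96 payments of £9,380.00 at the beginning of each quarter.
Periodic rate r = 0.133/4 per quarter; n is counted in quarters.
PV = PMT × [(1 − (1+r)^−n)/r] × (1+r) = 9,380 × [1 − (1+r)^−96] / r × (1+r) = £278,869.98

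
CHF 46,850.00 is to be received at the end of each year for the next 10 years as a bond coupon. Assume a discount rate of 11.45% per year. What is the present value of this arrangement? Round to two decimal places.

CHF 270,780.73

This is an ordinary annuity: 10 payments of CHF 46,850.00 at the end of each year.
Periodic rate r = 0.1145 per year.
PV = PMT × [(1 − (1+r)^−n)/r] = 46,850 × [1 − (1+r)^−10] / r = CHF 270,780.73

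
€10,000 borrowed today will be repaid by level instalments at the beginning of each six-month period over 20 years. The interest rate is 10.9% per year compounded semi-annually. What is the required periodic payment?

€587.12

Level annuity due; solve PV = PMT × [(1 − (1+r)^−n)/r] × (1+r) for PMT.
Periodic rate r = 0.109/2 per half-year; n is counted in half-years.
With n = 40: PMT = 10,000 / ([(1 − (1+r)^−n)/r] × (1+r)) = €587.12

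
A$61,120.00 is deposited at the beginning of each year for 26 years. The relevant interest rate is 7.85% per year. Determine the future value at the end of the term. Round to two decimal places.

This is an annuity due: 26 deposits of A$61,120.00 at the beginning of each year.
Periodic rate r = 0.0785 per year.
FV = PMT × [((1+r)^n − 1)/r] × (1+r) = 61,120 × [(1+r)^26 − 1] / r × (1+r) = A$5,150,707.49

A$5,150,707.49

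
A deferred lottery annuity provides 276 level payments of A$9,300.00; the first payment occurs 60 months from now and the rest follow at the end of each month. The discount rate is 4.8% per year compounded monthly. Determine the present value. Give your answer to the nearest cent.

Ordinary annuity of 276 payments, first payment at period 60.
Periodic rate r = 0.048/12 per month; n is counted in months.
The ordinary-annuity PV formula values the stream one period before the first payment (period 59); discount that back 59 periods:
PV₀ = 9,300 × [1 − (1+r)^−276] / r × (1+r)^−59 = A$1,226,684.09

A$1,226,684.09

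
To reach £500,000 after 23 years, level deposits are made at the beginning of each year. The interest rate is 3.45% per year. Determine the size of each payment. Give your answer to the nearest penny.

£14,110.41

Level annuity due; solve FV = PMT × [((1+r)^n − 1)/r] × (1+r) for PMT.
Periodic rate r = 0.0345 per year.
With n = 23: PMT = 500,000 / ([((1+r)^n − 1)/r] × (1+r)) = £14,110.41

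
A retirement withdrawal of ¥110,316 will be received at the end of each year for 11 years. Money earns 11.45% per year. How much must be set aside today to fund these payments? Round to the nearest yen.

¥671,075

This is an ordinary annuity: 11 payments of ¥110,316 at the end of each year.
Periodic rate r = 0.1145 per year.
PV = PMT × [(1 − (1+r)^−n)/r] = 110,316 × [1 − (1+r)^−11] / r = ¥671,075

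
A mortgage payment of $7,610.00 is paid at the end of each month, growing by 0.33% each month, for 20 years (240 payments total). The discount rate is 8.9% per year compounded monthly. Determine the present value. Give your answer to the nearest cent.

Periodic rate r = 0.089/12 per month; n is counted in months.
Growing ordinary annuity: PV = PMT₁ × [1 − ((1+g)/(1+r))^n] / (r − g) = 7,610 × [1 − ((1+0.0033)/(1+r))^240] / (r − 0.0033) = $1,156,684.60.

$1,156,684.60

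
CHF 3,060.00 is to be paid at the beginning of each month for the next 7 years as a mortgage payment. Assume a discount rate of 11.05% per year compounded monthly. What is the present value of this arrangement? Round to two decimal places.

This is an annuity due: 84 payments of CHF 3,060.00 at the beginning of each month.
Periodic rate r = 0.1105/12 per month; n is counted in months.
PV = PMT × [(1 − (1+r)^−n)/r] × (1+r) = 3,060 × [1 − (1+r)^−84] / r × (1+r) = CHF 180,081.92

CHF 180,081.92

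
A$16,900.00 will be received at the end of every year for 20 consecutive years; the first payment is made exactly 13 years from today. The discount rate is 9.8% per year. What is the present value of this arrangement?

Ordinary annuity of 20 payments, first payment at period 13.
Periodic rate r = 0.098 per year.
The ordinary-annuity PV formula values the stream one period before the first payment (period 12); discount that back 12 periods:
PV₀ = 16,900 × [1 − (1+r)^−20] / r × (1+r)^−12 = A$47,503.34

A$47,503.34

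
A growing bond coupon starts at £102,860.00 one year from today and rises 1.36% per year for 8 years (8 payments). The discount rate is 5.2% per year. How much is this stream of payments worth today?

Periodic rate r = 0.052 per year.
Growing ordinary annuity: PV = PMT₁ × [1 − ((1+g)/(1+r))^n] / (r − g) = 102,860 × [1 − ((1+0.0136)/(1+r))^8] / (r − 0.0136) = £689,245.47.

£689,245.47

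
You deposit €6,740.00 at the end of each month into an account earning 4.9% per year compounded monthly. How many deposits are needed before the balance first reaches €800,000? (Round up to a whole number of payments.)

Periodic rate r = 0.049/12 per month; n is counted in months.
Ordinary annuity FV: 800,000 = 6,740 × [((1+r)^n − 1)/r].
(1+r)^n = 1 + 800,000 × r / 6,740, so n = ln(1 + 800,000·r/6,740) / ln(1+r) = 96.98.
Round up to a whole number of payments: n = 97.

97 payments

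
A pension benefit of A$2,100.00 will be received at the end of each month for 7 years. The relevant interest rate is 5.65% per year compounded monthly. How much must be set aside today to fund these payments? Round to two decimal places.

This is an ordinary annuity: 84 payments of A$2,100.00 at the end of each month.
Periodic rate r = 0.0565/12 per month; n is counted in months.
PV = PMT × [(1 − (1+r)^−n)/r] = 2,100 × [1 − (1+r)^−84] / r = A$145,415.80

A$145,415.80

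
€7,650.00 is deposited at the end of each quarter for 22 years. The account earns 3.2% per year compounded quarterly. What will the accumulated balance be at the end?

This is an ordinary annuity: 88 deposits of €7,650.00 at the end of each quarter.
Periodic rate r = 0.032/4 per quarter; n is counted in quarters.
FV = PMT × [((1+r)^n − 1)/r] = 7,650 × [(1+r)^88 − 1] / r = €971,711.13

€971,711.13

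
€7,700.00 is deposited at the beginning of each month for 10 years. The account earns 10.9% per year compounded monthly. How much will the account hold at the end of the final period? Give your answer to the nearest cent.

This is an annuity due: 120 deposits of €7,700.00 at the beginning of each month.
Periodic rate r = 0.109/12 per month; n is counted in months.
FV = PMT × [((1+r)^n − 1)/r] × (1+r) = 7,700 × [(1+r)^120 − 1] / r × (1+r) = €1,676,318.31

€1,676,318.31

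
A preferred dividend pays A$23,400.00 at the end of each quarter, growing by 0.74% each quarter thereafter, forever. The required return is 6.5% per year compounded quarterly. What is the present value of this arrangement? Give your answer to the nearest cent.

Periodic rate r = 0.065/4 per quarter.
Growing perpetuity (Gordon): PV = PMT₁ / (r − g) = 23,400 / (r − 0.0074) = A$2,644,067.80.

A$2,644,067.80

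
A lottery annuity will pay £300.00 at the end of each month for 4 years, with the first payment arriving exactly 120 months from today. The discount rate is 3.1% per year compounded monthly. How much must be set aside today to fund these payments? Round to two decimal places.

£9,950.64

Ordinary annuity of 48 payments, first payment at period 120.
Periodic rate r = 0.031/12 per month; n is counted in months.
The ordinary-annuity PV formula values the stream one period before the first payment (period 119); discount that back 119 periods:
PV₀ = 300 × [1 − (1+r)^−48] / r × (1+r)^−119 = £9,950.64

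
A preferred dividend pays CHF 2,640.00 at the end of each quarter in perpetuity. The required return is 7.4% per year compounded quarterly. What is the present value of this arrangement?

Periodic rate r = 0.074/4 per quarter.
Level perpetuity: PV = PMT / r = 2,640 / (0.074/4) = CHF 142,702.70.

CHF 142,702.70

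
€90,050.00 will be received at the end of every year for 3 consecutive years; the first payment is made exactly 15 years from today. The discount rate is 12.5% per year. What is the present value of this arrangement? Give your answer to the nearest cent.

Ordinary annuity of 3 payments, first payment at period 15.
Periodic rate r = 0.125 per year.
The ordinary-annuity PV formula values the stream one period before the first payment (period 14); discount that back 14 periods:
PV₀ = 90,050 × [1 − (1+r)^−3] / r × (1+r)^−14 = €41,225.94

€41,225.94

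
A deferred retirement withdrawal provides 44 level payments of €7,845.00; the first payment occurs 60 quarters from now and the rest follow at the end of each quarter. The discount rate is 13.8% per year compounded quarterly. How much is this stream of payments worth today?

€23,827.06

Ordinary annuity of 44 payments, first payment at period 60.
Periodic rate r = 0.138/4 per quarter; n is counted in quarters.
The ordinary-annuity PV formula values the stream one period before the first payment (period 59); discount that back 59 periods:
PV₀ = 7,845 × [1 − (1+r)^−44] / r × (1+r)^−59 = €23,827.06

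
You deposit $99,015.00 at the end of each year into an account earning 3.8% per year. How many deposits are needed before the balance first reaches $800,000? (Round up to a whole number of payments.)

Periodic rate r = 0.038 per year.
Ordinary annuity FV: 800,000 = 99,015 × [((1+r)^n − 1)/r].
(1+r)^n = 1 + 800,000 × r / 99,015, so n = ln(1 + 800,000·r/99,015) / ln(1+r) = 7.18.
Round up to a whole number of payments: n = 8.

8 payments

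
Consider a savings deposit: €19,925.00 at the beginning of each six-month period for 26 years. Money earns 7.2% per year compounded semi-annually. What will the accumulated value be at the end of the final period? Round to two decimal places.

€3,033,741.68

This is an annuity due: 52 deposits of €19,925.00 at the beginning of each six-month period.
Periodic rate r = 0.072/2 per half-year; n is counted in half-years.
FV = PMT × [((1+r)^n − 1)/r] × (1+r) = 19,925 × [(1+r)^52 − 1] / r × (1+r) = €3,033,741.68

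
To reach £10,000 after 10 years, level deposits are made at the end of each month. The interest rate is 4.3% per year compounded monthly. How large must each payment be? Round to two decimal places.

£66.84

Level ordinary annuity; solve FV = PMT × [((1+r)^n − 1)/r] for PMT.
Periodic rate r = 0.043/12 per month; n is counted in months.
With n = 120: PMT = 10,000 / ([((1+r)^n − 1)/r]) = £66.84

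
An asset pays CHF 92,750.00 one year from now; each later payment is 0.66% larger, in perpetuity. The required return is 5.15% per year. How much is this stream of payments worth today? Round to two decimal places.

Periodic rate r = 0.0515 per year.
Growing perpetuity (Gordon): PV = PMT₁ / (r − g) = 92,750 / (r − 0.0066) = CHF 2,065,701.56.

CHF 2,065,701.56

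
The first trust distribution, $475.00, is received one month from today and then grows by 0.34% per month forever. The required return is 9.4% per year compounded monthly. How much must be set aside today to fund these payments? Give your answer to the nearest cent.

Periodic rate r = 0.094/12 per month.
Growing perpetuity (Gordon): PV = PMT₁ / (r − g) = 475 / (r − 0.0034) = $107,142.86.

$107,142.86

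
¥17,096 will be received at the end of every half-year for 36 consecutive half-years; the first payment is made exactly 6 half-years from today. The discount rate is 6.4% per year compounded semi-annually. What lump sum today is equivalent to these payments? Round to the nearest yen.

Ordinary annuity of 36 payments, first payment at period 6.
Periodic rate r = 0.064/2 per half-year; n is counted in half-years.
The ordinary-annuity PV formula values the stream one period before the first payment (period 5); discount that back 5 periods:
PV₀ = 17,096 × [1 − (1+r)^−36] / r × (1+r)^−5 = ¥309,549

¥309,549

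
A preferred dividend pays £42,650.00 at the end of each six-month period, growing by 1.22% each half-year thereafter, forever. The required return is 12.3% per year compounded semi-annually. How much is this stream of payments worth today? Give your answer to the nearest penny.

Periodic rate r = 0.123/2 per half-year.
Growing perpetuity (Gordon): PV = PMT₁ / (r − g) = 42,650 / (r − 0.0122) = £865,111.56.

£865,111.56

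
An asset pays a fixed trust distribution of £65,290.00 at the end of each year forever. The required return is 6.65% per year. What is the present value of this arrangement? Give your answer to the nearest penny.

Periodic rate r = 0.0665 per year.
Level perpetuity: PV = PMT / r = 65,290 / (0.0665) = £981,804.51.

£981,804.51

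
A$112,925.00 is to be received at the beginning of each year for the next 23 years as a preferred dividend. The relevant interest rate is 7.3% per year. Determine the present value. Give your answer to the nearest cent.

A$1,331,540.94

This is an annuity due: 23 payments of A$112,925.00 at the beginning of each year.
Periodic rate r = 0.073 per year.
PV = PMT × [(1 − (1+r)^−n)/r] × (1+r) = 112,925 × [1 − (1+r)^−23] / r × (1+r) = A$1,331,540.94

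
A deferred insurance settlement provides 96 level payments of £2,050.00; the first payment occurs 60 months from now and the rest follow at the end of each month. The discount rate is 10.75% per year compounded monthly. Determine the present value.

£77,774.23

Ordinary annuity of 96 payments, first payment at period 60.
Periodic rate r = 0.1075/12 per month; n is counted in months.
The ordinary-annuity PV formula values the stream one period before the first payment (period 59); discount that back 59 periods:
PV₀ = 2,050 × [1 − (1+r)^−96] / r × (1+r)^−59 = £77,774.23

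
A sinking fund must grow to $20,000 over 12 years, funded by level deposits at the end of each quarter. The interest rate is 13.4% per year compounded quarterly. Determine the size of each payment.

Level ordinary annuity; solve FV = PMT × [((1+r)^n − 1)/r] for PMT.
Periodic rate r = 0.134/4 per quarter; n is counted in quarters.
With n = 48: PMT = 20,000 / ([((1+r)^n − 1)/r]) = $173.44

$173.44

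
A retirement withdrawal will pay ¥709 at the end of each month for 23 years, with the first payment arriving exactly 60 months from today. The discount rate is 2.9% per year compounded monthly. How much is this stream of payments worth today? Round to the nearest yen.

¥123,743

Ordinary annuity of 276 payments, first payment at period 60.
Periodic rate r = 0.029/12 per month; n is counted in months.
The ordinary-annuity PV formula values the stream one period before the first payment (period 59); discount that back 59 periods:
PV₀ = 709 × [1 − (1+r)^−276] / r × (1+r)^−59 = ¥123,743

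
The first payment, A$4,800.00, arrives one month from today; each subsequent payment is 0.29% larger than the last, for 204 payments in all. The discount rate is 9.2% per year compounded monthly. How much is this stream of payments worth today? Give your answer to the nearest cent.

Periodic rate r = 0.092/12 per month; n is counted in months.
Growing ordinary annuity: PV = PMT₁ × [1 − ((1+g)/(1+r))^n] / (r − g) = 4,800 × [1 − ((1+0.0029)/(1+r))^204] / (r − 0.0029) = A$624,223.63.

A$624,223.63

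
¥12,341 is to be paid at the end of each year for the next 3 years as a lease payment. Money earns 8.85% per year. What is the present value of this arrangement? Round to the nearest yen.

¥31,322

This is an ordinary annuity: 3 payments of ¥12,341 at the end of each year.
Periodic rate r = 0.0885 per year.
PV = PMT × [(1 − (1+r)^−n)/r] = 12,341 × [1 − (1+r)^−3] / r = ¥31,322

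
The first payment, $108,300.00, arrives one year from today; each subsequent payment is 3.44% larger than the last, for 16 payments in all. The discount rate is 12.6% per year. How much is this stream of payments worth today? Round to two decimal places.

$878,131.42

Periodic rate r = 0.126 per year.
Growing ordinary annuity: PV = PMT₁ × [1 − ((1+g)/(1+r))^n] / (r − g) = 108,300 × [1 − ((1+0.0344)/(1+r))^16] / (r − 0.0344) = $878,131.42.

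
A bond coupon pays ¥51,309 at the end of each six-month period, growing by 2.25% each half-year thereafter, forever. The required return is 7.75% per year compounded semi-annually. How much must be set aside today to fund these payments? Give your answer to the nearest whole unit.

¥3,157,477

Periodic rate r = 0.0775/2 per half-year.
Growing perpetuity (Gordon): PV = PMT₁ / (r − g) = 51,309 / (r − 0.0225) = ¥3,157,477.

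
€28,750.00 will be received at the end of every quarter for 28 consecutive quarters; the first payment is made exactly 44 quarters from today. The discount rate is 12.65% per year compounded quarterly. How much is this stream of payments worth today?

€138,655.88

Ordinary annuity of 28 payments, first payment at period 44.
Periodic rate r = 0.1265/4 per quarter; n is counted in quarters.
The ordinary-annuity PV formula values the stream one period before the first payment (period 43); discount that back 43 periods:
PV₀ = 28,750 × [1 − (1+r)^−28] / r × (1+r)^−43 = €138,655.88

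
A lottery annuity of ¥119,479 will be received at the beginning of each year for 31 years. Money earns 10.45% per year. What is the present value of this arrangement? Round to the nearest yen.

This is an annuity due: 31 payments of ¥119,479 at the beginning of each year.
Periodic rate r = 0.1045 per year.
PV = PMT × [(1 − (1+r)^−n)/r] × (1+r) = 119,479 × [1 − (1+r)^−31] / r × (1+r) = ¥1,204,849

¥1,204,849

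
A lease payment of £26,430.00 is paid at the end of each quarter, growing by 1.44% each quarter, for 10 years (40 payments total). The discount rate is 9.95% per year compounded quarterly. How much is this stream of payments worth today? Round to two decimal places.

Periodic rate r = 0.0995/4 per quarter; n is counted in quarters.
Growing ordinary annuity: PV = PMT₁ × [1 − ((1+g)/(1+r))^n] / (r − g) = 26,430 × [1 − ((1+0.0144)/(1+r))^40] / (r − 0.0144) = £850,224.18.

£850,224.18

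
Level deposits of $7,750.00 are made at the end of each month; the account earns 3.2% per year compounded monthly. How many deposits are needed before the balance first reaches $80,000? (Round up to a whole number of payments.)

11 payments

Periodic rate r = 0.032/12 per month; n is counted in months.
Ordinary annuity FV: 80,000 = 7,750 × [((1+r)^n − 1)/r].
(1+r)^n = 1 + 80,000 × r / 7,750, so n = ln(1 + 80,000·r/7,750) / ln(1+r) = 10.20.
Round up to a whole number of payments: n = 11.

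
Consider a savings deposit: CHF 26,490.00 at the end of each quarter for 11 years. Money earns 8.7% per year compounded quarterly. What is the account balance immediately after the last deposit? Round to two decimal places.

CHF 1,921,038.77

This is an ordinary annuity: 44 deposits of CHF 26,490.00 at the end of each quarter.
Periodic rate r = 0.087/4 per quarter; n is counted in quarters.
FV = PMT × [((1+r)^n − 1)/r] = 26,490 × [(1+r)^44 − 1] / r = CHF 1,921,038.77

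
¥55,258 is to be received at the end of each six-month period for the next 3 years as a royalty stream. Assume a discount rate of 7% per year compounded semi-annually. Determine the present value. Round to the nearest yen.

¥294,445

This is an ordinary annuity: 6 payments of ¥55,258 at the end of each six-month period.
Periodic rate r = 0.07/2 per half-year; n is counted in half-years.
PV = PMT × [(1 − (1+r)^−n)/r] = 55,258 × [1 − (1+r)^−6] / r = ¥294,445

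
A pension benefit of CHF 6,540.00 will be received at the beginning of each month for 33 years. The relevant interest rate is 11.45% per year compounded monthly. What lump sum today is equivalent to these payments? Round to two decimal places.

CHF 675,853.01

This is an annuity due: 396 payments of CHF 6,540.00 at the beginning of each month.
Periodic rate r = 0.1145/12 per month; n is counted in months.
PV = PMT × [(1 − (1+r)^−n)/r] × (1+r) = 6,540 × [1 − (1+r)^−396] / r × (1+r) = CHF 675,853.01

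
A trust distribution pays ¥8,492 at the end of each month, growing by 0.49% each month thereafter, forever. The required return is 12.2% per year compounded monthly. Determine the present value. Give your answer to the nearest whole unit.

Periodic rate r = 0.122/12 per month.
Growing perpetuity (Gordon): PV = PMT₁ / (r − g) = 8,492 / (r − 0.0049) = ¥1,612,405.

¥1,612,405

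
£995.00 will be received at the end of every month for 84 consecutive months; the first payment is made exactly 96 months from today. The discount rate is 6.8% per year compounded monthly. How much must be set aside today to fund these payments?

£38,791.67

Ordinary annuity of 84 payments, first payment at period 96.
Periodic rate r = 0.068/12 per month; n is counted in months.
The ordinary-annuity PV formula values the stream one period before the first payment (period 95); discount that back 95 periods:
PV₀ = 995 × [1 − (1+r)^−84] / r × (1+r)^−95 = £38,791.67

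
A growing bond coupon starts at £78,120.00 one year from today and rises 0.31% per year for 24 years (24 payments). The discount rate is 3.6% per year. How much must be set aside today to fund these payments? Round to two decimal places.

Periodic rate r = 0.036 per year.
Growing ordinary annuity: PV = PMT₁ × [1 − ((1+g)/(1+r))^n] / (r − g) = 78,120 × [1 − ((1+0.0031)/(1+r))^24] / (r − 0.0031) = £1,280,023.60.

£1,280,023.60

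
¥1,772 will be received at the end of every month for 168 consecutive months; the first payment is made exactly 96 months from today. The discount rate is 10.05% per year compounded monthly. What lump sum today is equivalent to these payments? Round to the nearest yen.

Ordinary annuity of 168 payments, first payment at period 96.
Periodic rate r = 0.1005/12 per month; n is counted in months.
The ordinary-annuity PV formula values the stream one period before the first payment (period 95); discount that back 95 periods:
PV₀ = 1,772 × [1 − (1+r)^−168] / r × (1+r)^−95 = ¥72,206

¥72,206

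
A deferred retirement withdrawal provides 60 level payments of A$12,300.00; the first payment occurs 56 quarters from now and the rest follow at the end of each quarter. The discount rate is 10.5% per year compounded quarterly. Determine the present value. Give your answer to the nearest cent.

A$88,876.58

Ordinary annuity of 60 payments, first payment at period 56.
Periodic rate r = 0.105/4 per quarter; n is counted in quarters.
The ordinary-annuity PV formula values the stream one period before the first payment (period 55); discount that back 55 periods:
PV₀ = 12,300 × [1 − (1+r)^−60] / r × (1+r)^−55 = A$88,876.58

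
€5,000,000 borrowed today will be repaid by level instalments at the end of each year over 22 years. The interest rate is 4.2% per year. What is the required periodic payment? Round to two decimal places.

Level ordinary annuity; solve PV = PMT × [(1 − (1+r)^−n)/r] for PMT.
Periodic rate r = 0.042 per year.
With n = 22: PMT = 5,000,000 / ([(1 − (1+r)^−n)/r]) = €352,640.23

€352,640.23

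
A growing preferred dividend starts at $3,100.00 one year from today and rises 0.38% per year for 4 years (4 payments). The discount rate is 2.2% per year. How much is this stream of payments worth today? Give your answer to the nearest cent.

$11,812.80

Periodic rate r = 0.022 per year.
Growing ordinary annuity: PV = PMT₁ × [1 − ((1+g)/(1+r))^n] / (r − g) = 3,100 × [1 − ((1+0.0038)/(1+r))^4] / (r − 0.0038) = $11,812.80.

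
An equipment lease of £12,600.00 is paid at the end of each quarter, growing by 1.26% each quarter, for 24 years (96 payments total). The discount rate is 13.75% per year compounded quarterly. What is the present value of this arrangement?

£503,593.02

Periodic rate r = 0.1375/4 per quarter; n is counted in quarters.
Growing ordinary annuity: PV = PMT₁ × [1 − ((1+g)/(1+r))^n] / (r − g) = 12,600 × [1 − ((1+0.0126)/(1+r))^96] / (r − 0.0126) = £503,593.02.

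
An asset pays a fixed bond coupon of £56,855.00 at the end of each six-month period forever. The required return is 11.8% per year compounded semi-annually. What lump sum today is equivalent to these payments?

Periodic rate r = 0.118/2 per half-year.
Level perpetuity: PV = PMT / r = 56,855 / (0.118/2) = £963,644.07.

£963,644.07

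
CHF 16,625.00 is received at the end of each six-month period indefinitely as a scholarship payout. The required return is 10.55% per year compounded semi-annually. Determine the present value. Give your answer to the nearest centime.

Periodic rate r = 0.1055/2 per half-year.
Level perpetuity: PV = PMT / r = 16,625 / (0.1055/2) = CHF 315,165.88.

CHF 315,165.88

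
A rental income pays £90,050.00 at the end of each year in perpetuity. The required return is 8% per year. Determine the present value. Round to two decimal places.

£1,125,625.00

Periodic rate r = 0.08 per year.
Level perpetuity: PV = PMT / r = 90,050 / (0.08) = £1,125,625.00.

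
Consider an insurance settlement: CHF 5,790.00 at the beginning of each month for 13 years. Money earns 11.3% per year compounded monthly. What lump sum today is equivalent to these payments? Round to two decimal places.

CHF 476,824.32

This is an annuity due: 156 payments of CHF 5,790.00 at the beginning of each month.
Periodic rate r = 0.113/12 per month; n is counted in months.
PV = PMT × [(1 − (1+r)^−n)/r] × (1+r) = 5,790 × [1 − (1+r)^−156] / r × (1+r) = CHF 476,824.32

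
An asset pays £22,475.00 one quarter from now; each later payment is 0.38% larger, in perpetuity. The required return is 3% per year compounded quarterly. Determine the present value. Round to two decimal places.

Periodic rate r = 0.03/4 per quarter.
Growing perpetuity (Gordon): PV = PMT₁ / (r − g) = 22,475 / (r − 0.0038) = £6,074,324.32.

£6,074,324.32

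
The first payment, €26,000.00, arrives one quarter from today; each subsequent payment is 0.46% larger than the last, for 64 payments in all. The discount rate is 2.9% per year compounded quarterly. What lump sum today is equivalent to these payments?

Periodic rate r = 0.029/4 per quarter; n is counted in quarters.
Growing ordinary annuity: PV = PMT₁ × [1 − ((1+g)/(1+r))^n] / (r − g) = 26,000 × [1 − ((1+0.0046)/(1+r))^64] / (r − 0.0046) = €1,522,267.48.

€1,522,267.48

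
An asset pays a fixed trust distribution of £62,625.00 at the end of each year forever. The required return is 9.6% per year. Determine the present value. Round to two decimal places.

Periodic rate r = 0.096 per year.
Level perpetuity: PV = PMT / r = 62,625 / (0.096) = £652,343.75.

£652,343.75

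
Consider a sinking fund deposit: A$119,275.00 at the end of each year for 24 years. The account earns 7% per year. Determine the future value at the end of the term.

A$6,939,022.41

This is an ordinary annuity: 24 deposits of A$119,275.00 at the end of each year.
Periodic rate r = 0.07 per year.
FV = PMT × [((1+r)^n − 1)/r] = 119,275 × [(1+r)^24 − 1] / r = A$6,939,022.41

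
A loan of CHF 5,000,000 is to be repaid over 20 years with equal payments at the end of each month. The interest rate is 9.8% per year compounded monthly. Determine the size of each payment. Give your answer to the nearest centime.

Level ordinary annuity; solve PV = PMT × [(1 − (1+r)^−n)/r] for PMT.
Periodic rate r = 0.098/12 per month; n is counted in months.
With n = 240: PMT = 5,000,000 / ([(1 − (1+r)^−n)/r]) = CHF 47,590.42

CHF 47,590.42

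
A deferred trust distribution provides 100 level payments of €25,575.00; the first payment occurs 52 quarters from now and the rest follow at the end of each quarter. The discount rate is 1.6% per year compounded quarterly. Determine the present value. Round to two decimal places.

€1,716,814.77

Ordinary annuity of 100 payments, first payment at period 52.
Periodic rate r = 0.016/4 per quarter; n is counted in quarters.
The ordinary-annuity PV formula values the stream one period before the first payment (period 51); discount that back 51 periods:
PV₀ = 25,575 × [1 − (1+r)^−100] / r × (1+r)^−51 = €1,716,814.77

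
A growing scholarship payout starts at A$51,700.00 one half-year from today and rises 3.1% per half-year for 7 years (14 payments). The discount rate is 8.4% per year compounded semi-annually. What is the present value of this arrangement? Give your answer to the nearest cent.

A$648,917.32

Periodic rate r = 0.084/2 per half-year; n is counted in half-years.
Growing ordinary annuity: PV = PMT₁ × [1 − ((1+g)/(1+r))^n] / (r − g) = 51,700 × [1 − ((1+0.031)/(1+r))^14] / (r − 0.031) = A$648,917.32.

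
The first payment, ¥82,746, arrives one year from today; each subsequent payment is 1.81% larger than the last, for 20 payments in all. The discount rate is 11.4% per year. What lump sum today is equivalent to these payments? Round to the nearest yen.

Periodic rate r = 0.114 per year.
Growing ordinary annuity: PV = PMT₁ × [1 − ((1+g)/(1+r))^n] / (r − g) = 82,746 × [1 − ((1+0.0181)/(1+r))^20] / (r − 0.0181) = ¥720,265.

¥720,265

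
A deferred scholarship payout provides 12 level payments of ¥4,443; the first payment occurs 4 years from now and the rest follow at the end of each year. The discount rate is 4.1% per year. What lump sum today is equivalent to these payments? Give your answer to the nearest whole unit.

Ordinary annuity of 12 payments, first payment at period 4.
Periodic rate r = 0.041 per year.
The ordinary-annuity PV formula values the stream one period before the first payment (period 3); discount that back 3 periods:
PV₀ = 4,443 × [1 − (1+r)^−12] / r × (1+r)^−3 = ¥36,749

¥36,749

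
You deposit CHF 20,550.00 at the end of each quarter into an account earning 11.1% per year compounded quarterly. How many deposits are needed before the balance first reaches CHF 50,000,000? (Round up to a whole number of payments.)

Periodic rate r = 0.111/4 per quarter; n is counted in quarters.
Ordinary annuity FV: 50,000,000 = 20,550 × [((1+r)^n − 1)/r].
(1+r)^n = 1 + 50,000,000 × r / 20,550, so n = ln(1 + 50,000,000·r/20,550) / ln(1+r) = 154.43.
Round up to a whole number of payments: n = 155.

155 payments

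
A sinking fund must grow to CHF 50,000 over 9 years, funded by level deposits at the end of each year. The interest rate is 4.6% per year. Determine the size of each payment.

Level ordinary annuity; solve FV = PMT × [((1+r)^n − 1)/r] for PMT.
Periodic rate r = 0.046 per year.
With n = 9: PMT = 50,000 / ([((1+r)^n − 1)/r]) = CHF 4,609.74

CHF 4,609.74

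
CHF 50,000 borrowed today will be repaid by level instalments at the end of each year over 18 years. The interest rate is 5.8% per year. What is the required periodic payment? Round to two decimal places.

Level ordinary annuity; solve PV = PMT × [(1 − (1+r)^−n)/r] for PMT.
Periodic rate r = 0.058 per year.
With n = 18: PMT = 50,000 / ([(1 − (1+r)^−n)/r]) = CHF 4,548.72

CHF 4,548.72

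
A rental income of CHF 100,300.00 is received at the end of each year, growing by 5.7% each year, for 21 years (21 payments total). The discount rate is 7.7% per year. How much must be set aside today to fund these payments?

Periodic rate r = 0.077 per year.
Growing ordinary annuity: PV = PMT₁ × [1 − ((1+g)/(1+r))^n] / (r − g) = 100,300 × [1 − ((1+0.057)/(1+r))^21] / (r − 0.057) = CHF 1,631,891.69.

CHF 1,631,891.69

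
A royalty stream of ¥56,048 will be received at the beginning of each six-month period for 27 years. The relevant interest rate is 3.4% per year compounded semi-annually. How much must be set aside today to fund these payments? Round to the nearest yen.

This is an annuity due: 54 payments of ¥56,048 at the beginning of each six-month period.
Periodic rate r = 0.034/2 per half-year; n is counted in half-years.
PV = PMT × [(1 − (1+r)^−n)/r] × (1+r) = 56,048 × [1 − (1+r)^−54] / r × (1+r) = ¥2,003,713

¥2,003,713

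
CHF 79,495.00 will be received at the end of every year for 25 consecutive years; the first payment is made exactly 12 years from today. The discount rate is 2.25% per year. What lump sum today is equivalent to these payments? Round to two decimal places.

Ordinary annuity of 25 payments, first payment at period 12.
Periodic rate r = 0.0225 per year.
The ordinary-annuity PV formula values the stream one period before the first payment (period 11); discount that back 11 periods:
PV₀ = 79,495 × [1 − (1+r)^−25] / r × (1+r)^−11 = CHF 1,180,147.35

CHF 1,180,147.35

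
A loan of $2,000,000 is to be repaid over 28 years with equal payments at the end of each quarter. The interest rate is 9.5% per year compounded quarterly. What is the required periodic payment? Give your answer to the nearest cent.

$51,194.03

Level ordinary annuity; solve PV = PMT × [(1 − (1+r)^−n)/r] for PMT.
Periodic rate r = 0.095/4 per quarter; n is counted in quarters.
With n = 112: PMT = 2,000,000 / ([(1 − (1+r)^−n)/r]) = $51,194.03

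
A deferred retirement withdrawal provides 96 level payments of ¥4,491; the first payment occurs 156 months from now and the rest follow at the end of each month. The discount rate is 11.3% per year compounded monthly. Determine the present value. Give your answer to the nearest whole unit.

Ordinary annuity of 96 payments, first payment at period 156.
Periodic rate r = 0.113/12 per month; n is counted in months.
The ordinary-annuity PV formula values the stream one period before the first payment (period 155); discount that back 155 periods:
PV₀ = 4,491 × [1 − (1+r)^−96] / r × (1+r)^−155 = ¥66,195

¥66,195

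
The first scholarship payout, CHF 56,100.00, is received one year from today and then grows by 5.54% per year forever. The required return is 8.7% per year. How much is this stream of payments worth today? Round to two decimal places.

Periodic rate r = 0.087 per year.
Growing perpetuity (Gordon): PV = PMT₁ / (r − g) = 56,100 / (r − 0.0554) = CHF 1,775,316.46.

CHF 1,775,316.46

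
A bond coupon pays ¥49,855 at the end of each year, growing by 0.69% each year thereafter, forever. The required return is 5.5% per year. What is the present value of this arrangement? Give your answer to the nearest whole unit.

¥1,036,486

Periodic rate r = 0.055 per year.
Growing perpetuity (Gordon): PV = PMT₁ / (r − g) = 49,855 / (r − 0.0069) = ¥1,036,486.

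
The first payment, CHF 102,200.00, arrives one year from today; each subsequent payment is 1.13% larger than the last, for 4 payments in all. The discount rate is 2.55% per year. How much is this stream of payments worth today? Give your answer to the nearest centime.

Periodic rate r = 0.0255 per year.
Growing ordinary annuity: PV = PMT₁ × [1 − ((1+g)/(1+r))^n] / (r − g) = 102,200 × [1 − ((1+0.0113)/(1+r))^4] / (r − 0.0113) = CHF 390,431.19.

CHF 390,431.19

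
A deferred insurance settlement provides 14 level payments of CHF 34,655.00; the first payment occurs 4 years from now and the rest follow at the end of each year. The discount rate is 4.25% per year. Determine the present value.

Ordinary annuity of 14 payments, first payment at period 4.
Periodic rate r = 0.0425 per year.
The ordinary-annuity PV formula values the stream one period before the first payment (period 3); discount that back 3 periods:
PV₀ = 34,655 × [1 − (1+r)^−14] / r × (1+r)^−3 = CHF 317,827.06

CHF 317,827.06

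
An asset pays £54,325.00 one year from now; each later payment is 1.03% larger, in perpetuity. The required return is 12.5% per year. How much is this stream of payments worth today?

£473,626.85

Periodic rate r = 0.125 per year.
Growing perpetuity (Gordon): PV = PMT₁ / (r − g) = 54,325 / (r − 0.0103) = £473,626.85.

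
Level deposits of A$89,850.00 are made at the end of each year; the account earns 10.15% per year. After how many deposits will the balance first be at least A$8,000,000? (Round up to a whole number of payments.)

24 payments

Periodic rate r = 0.1015 per year.
Ordinary annuity FV: 8,000,000 = 89,850 × [((1+r)^n − 1)/r].
(1+r)^n = 1 + 8,000,000 × r / 89,850, so n = ln(1 + 8,000,000·r/89,850) / ln(1+r) = 23.86.
Round up to a whole number of payments: n = 24.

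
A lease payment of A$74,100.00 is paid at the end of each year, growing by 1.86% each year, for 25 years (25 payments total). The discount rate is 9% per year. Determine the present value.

A$847,027.88

Periodic rate r = 0.09 per year.
Growing ordinary annuity: PV = PMT₁ × [1 − ((1+g)/(1+r))^n] / (r − g) = 74,100 × [1 − ((1+0.0186)/(1+r))^25] / (r − 0.0186) = A$847,027.88.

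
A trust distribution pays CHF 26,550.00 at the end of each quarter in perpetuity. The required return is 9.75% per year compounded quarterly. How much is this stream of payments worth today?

CHF 1,089,230.77

Periodic rate r = 0.0975/4 per quarter.
Level perpetuity: PV = PMT / r = 26,550 / (0.0975/4) = CHF 1,089,230.77.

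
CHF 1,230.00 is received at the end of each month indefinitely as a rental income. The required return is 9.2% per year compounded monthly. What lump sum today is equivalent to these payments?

Periodic rate r = 0.092/12 per month.
Level perpetuity: PV = PMT / r = 1,230 / (0.092/12) = CHF 160,434.78.

CHF 160,434.78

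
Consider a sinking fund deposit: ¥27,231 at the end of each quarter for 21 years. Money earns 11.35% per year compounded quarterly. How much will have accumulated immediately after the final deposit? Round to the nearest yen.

This is an ordinary annuity: 84 deposits of ¥27,231 at the end of each quarter.
Periodic rate r = 0.1135/4 per quarter; n is counted in quarters.
FV = PMT × [((1+r)^n − 1)/r] = 27,231 × [(1+r)^84 − 1] / r = ¥9,106,263

¥9,106,263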